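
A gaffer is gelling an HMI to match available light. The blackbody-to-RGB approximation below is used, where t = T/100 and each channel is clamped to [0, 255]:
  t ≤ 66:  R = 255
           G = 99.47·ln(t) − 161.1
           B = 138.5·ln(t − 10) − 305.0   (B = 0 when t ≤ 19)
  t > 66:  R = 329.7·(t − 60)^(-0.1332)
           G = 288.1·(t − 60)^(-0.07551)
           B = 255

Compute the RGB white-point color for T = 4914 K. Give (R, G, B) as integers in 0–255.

t = 4914/100 = 49.14; the t ≤ 66 branch applies.
R = 255 by definition for t ≤ 66.
G = 99.47·ln 49.14 − 161.1 = 99.47·3.8947 − 161.1 = 226.303.
B = 138.5·ln(49.14 − 10) − 305.0 = 138.5·ln 39.14 − 305.0 = 138.5·3.6671 − 305.0 = 202.900.
Rounded: (255, 226, 203).

(255, 226, 203)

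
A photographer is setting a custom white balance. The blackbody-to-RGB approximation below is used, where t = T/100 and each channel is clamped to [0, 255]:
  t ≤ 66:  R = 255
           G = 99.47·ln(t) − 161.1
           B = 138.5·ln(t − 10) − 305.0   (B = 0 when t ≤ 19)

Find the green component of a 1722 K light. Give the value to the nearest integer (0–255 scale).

122

t = 1722/100 = 17.22; the t ≤ 66 branch applies.
G = 99.47·ln 17.22 − 161.1 = 99.47·2.8461 − 161.1 = 121.999.
Rounded: 122.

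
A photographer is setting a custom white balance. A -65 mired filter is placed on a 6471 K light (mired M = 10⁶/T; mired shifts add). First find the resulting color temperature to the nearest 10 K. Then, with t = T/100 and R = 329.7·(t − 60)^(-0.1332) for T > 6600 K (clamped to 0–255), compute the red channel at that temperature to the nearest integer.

M_in = 10⁶/6471 = 154.54; M_out = 154.54 + (-65) = 89.54.
T_out = 10⁶/89.54 = 11168.7 K → 11170 K; t = 111.7.
R = 329.7·(111.7 − 60)^(-0.1332) = 329.7·51.7^(-0.1332) = 329.7·0.59124 = 194.931.
Rounded: 195.

195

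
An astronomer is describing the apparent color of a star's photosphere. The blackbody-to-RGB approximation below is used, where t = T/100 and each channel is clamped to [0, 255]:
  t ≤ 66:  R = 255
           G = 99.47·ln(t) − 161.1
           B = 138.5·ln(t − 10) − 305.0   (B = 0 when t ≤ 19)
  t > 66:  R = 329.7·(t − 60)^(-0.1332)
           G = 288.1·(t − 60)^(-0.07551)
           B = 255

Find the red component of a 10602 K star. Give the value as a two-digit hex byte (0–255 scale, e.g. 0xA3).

t = 10602/100 = 106.02; the t > 66 branch applies.
R = 329.7·(106.02 − 60)^(-0.1332) = 329.7·46.02^(-0.1332) = 329.7·0.60048 = 197.977.
Rounded: 198; in hex, 0xC6.

0xC6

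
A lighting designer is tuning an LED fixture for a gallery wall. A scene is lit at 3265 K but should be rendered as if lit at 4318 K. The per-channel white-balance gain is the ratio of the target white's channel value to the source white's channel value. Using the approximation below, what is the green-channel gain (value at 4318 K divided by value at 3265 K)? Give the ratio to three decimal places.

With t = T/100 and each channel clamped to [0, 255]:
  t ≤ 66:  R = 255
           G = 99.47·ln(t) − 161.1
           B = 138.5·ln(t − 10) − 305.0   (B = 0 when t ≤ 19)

At 3265 K (t = 32.65):
  G = 99.47·ln 32.65 − 161.1 = 99.47·3.4858 − 161.1 = 185.637.
At 4318 K (t = 43.18):
  G = 99.47·ln 43.18 − 161.1 = 99.47·3.7654 − 161.1 = 213.442.
Gain = 213.442 / 185.637 = 1.1498 → 1.150.

1.150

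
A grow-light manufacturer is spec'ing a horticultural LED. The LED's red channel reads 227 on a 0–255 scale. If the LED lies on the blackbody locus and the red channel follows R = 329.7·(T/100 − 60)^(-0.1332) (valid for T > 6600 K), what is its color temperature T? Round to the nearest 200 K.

(t − 60)^(-0.1332) = 227/329.7 = 0.68850.
t − 60 = 0.68850^(1/-0.1332) = 0.68850^(-7.508) = 16.478, so t = 76.478.
T = 100·t = 7648 K → 7600 K to the nearest 200 K.

7600 K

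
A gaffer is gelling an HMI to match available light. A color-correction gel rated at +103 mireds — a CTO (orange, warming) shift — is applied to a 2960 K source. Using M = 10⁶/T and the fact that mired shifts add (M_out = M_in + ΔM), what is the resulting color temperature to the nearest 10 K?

2270 K

M_in = 10⁶/2960 = 337.84 mireds.
M_out = 337.84 + (+103) = 440.84 mireds.
T_out = 10⁶/440.84 = 2268.4 K → 2270 K.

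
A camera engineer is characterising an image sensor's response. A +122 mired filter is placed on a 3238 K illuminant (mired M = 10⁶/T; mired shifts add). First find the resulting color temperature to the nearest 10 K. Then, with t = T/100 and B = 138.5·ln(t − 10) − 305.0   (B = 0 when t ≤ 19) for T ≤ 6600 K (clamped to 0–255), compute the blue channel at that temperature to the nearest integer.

M_in = 10⁶/3238 = 308.83; M_out = 308.83 + (+122) = 430.83.
T_out = 10⁶/430.83 = 2321.1 K → 2320 K; t = 23.2.
B = 138.5·ln(23.2 − 10) − 305.0 = 138.5·ln 13.2 − 305.0 = 138.5·2.5802 − 305.0 = 52.360.
Rounded: 52.

52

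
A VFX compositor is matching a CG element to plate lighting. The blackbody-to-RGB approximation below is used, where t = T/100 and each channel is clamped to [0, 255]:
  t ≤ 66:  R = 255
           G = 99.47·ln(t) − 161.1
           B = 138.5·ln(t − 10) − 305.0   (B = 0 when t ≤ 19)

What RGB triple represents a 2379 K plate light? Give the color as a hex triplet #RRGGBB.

t = 2379/100 = 23.79; the t ≤ 66 branch applies.
R = 255 by definition for t ≤ 66.
G = 99.47·ln 23.79 − 161.1 = 99.47·3.1693 − 161.1 = 154.147.
B = 138.5·ln(23.79 − 10) − 305.0 = 138.5·ln 13.79 − 305.0 = 138.5·2.6239 − 305.0 = 58.416.
Rounded: (255, 154, 58).
In hex: #FF9A3A.

#FF9A3A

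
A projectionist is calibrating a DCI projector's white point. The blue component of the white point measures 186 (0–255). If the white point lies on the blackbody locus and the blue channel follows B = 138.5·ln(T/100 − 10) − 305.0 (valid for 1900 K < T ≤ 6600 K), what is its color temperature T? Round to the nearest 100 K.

4500 K

ln(t − 10) = (186 + 305.0) / 138.5 = 3.5451.
t − 10 = e^3.5451 = 34.644, so t = 44.644.
T = 100·t = 4464 K → 4500 K to the nearest 100 K.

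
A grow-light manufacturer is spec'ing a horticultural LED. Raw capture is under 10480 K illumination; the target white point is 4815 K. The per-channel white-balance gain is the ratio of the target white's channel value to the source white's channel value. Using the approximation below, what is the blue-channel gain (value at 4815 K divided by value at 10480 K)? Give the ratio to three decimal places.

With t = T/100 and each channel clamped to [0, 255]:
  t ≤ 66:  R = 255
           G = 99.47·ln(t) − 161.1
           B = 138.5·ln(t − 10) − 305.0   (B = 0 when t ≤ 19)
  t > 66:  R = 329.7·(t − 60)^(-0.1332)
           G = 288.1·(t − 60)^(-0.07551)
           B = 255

0.782

At 10480 K (t = 104.8):
  B = 255 by definition for t > 66.
At 4815 K (t = 48.15):
  B = 138.5·ln(48.15 − 10) − 305.0 = 138.5·ln 38.15 − 305.0 = 138.5·3.6415 − 305.0 = 199.351.
Gain = 199.351 / 255.000 = 0.7818 → 0.782.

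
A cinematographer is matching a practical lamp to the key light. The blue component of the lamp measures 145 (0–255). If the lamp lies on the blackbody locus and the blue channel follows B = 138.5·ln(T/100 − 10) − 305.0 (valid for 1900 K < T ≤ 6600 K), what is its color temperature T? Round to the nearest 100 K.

3600 K

ln(t − 10) = (145 + 305.0) / 138.5 = 3.2491.
t − 10 = e^3.2491 = 25.767, so t = 35.767.
T = 100·t = 3577 K → 3600 K to the nearest 100 K.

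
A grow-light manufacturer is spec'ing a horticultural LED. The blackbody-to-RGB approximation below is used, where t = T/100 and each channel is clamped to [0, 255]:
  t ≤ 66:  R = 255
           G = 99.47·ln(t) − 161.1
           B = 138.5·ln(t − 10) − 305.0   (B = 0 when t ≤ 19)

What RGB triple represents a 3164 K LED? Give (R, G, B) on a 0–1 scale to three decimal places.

t = 3164/100 = 31.64; the t ≤ 66 branch applies.
R = 255 by definition for t ≤ 66.
G = 99.47·ln 31.64 − 161.1 = 99.47·3.4544 − 161.1 = 182.511.
B = 138.5·ln(31.64 − 10) − 305.0 = 138.5·ln 21.64 − 305.0 = 138.5·3.0745 − 305.0 = 120.824.
Dividing each by 255: (1.0000, 0.7157, 0.4738) → (1.000, 0.716, 0.474).

(1.000, 0.716, 0.474)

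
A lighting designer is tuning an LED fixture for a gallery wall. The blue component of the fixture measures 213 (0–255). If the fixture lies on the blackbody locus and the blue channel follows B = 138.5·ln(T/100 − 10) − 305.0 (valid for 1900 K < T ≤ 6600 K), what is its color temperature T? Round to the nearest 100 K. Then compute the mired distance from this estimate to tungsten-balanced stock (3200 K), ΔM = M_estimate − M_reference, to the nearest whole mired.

-120 mireds

ln(t − 10) = (213 + 305.0) / 138.5 = 3.7401.
t − 10 = e^3.7401 = 42.101, so t = 52.101.
T = 100·t = 5210 K → 5200 K to the nearest 100 K.
M_estimate = 10⁶/5200 = 192.31; M_reference = 10⁶/3200 = 312.50.
ΔM = 192.31 − 312.50 = -120.19 → -120 mireds.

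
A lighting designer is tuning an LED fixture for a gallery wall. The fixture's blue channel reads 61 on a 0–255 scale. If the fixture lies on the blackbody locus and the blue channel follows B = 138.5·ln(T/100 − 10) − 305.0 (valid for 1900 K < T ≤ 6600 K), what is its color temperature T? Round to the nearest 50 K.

2400 K

ln(t − 10) = (61 + 305.0) / 138.5 = 2.6426.
t − 10 = e^2.6426 = 14.050, so t = 24.050.
T = 100·t = 2405 K → 2400 K to the nearest 50 K.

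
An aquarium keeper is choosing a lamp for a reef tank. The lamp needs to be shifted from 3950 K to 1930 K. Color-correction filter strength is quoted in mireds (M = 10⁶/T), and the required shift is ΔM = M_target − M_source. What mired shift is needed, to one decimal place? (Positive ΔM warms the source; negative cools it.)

+265.0 mireds

M_source = 10⁶/3950 = 253.165; M_target = 10⁶/1930 = 518.135.
ΔM = 518.135 − 253.165 = 264.970 → +265.0 mireds, a warming shift.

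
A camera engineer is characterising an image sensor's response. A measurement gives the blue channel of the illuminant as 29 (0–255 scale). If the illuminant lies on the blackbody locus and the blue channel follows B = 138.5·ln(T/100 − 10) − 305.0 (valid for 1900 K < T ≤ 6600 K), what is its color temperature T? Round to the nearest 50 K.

ln(t − 10) = (29 + 305.0) / 138.5 = 2.4116.
t − 10 = e^2.4116 = 11.151, so t = 21.151.
T = 100·t = 2115 K → 2100 K to the nearest 50 K.

2100 K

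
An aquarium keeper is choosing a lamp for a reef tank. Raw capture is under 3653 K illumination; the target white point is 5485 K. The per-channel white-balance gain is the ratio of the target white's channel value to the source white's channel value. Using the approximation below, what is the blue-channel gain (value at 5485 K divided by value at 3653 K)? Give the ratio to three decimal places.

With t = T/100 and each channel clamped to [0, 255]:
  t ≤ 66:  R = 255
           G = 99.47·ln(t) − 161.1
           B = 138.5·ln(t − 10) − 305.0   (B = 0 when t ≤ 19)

At 3653 K (t = 36.53):
  B = 138.5·ln(36.53 − 10) − 305.0 = 138.5·ln 26.53 − 305.0 = 138.5·3.2783 − 305.0 = 149.041.
At 5485 K (t = 54.85):
  B = 138.5·ln(54.85 − 10) − 305.0 = 138.5·ln 44.85 − 305.0 = 138.5·3.8033 − 305.0 = 221.760.
Gain = 221.760 / 149.041 = 1.4879 → 1.488.

1.488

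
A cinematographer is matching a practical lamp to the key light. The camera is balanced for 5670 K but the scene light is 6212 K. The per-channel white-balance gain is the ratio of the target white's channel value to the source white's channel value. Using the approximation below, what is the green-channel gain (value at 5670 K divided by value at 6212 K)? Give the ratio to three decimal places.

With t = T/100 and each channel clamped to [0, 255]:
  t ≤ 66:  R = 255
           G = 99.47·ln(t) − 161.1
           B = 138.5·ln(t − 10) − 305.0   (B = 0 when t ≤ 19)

At 6212 K (t = 62.12):
  G = 99.47·ln 62.12 − 161.1 = 99.47·4.1291 − 161.1 = 249.618.
At 5670 K (t = 56.7):
  G = 99.47·ln 56.7 − 161.1 = 99.47·4.0378 − 161.1 = 240.537.
Gain = 240.537 / 249.618 = 0.9636 → 0.964.

0.964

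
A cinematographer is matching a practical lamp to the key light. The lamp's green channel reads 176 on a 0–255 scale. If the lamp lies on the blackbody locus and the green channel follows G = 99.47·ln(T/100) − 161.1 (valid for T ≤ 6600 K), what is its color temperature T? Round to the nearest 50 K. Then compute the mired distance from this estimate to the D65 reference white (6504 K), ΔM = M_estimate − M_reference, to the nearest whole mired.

+185 mireds

ln t = (176 + 161.1) / 99.47 = 3.3890.
t = e^3.3890 = 29.635.
T = 100·t = 2964 K → 2950 K to the nearest 50 K.
M_estimate = 10⁶/2950 = 338.98; M_reference = 10⁶/6504 = 153.75.
ΔM = 338.98 − 153.75 = 185.23 → +185 mireds.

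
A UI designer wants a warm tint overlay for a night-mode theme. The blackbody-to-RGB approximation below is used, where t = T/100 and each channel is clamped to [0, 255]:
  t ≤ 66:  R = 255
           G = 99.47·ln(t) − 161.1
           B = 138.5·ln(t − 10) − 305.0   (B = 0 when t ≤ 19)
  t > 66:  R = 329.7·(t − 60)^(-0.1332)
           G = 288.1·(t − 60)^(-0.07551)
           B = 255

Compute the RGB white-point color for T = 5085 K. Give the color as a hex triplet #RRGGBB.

t = 5085/100 = 50.85; the t ≤ 66 branch applies.
R = 255 by definition for t ≤ 66.
G = 99.47·ln 50.85 − 161.1 = 99.47·3.9289 − 161.1 = 229.706.
B = 138.5·ln(50.85 − 10) − 305.0 = 138.5·ln 40.85 − 305.0 = 138.5·3.7099 − 305.0 = 208.822.
Rounded: (255, 230, 209).
In hex: #FFE6D1.

#FFE6D1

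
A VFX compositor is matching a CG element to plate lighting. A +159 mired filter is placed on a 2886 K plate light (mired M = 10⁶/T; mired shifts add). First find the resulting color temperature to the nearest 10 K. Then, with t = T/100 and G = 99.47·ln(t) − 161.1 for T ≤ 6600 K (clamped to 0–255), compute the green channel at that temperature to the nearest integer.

M_in = 10⁶/2886 = 346.50; M_out = 346.50 + (+159) = 505.50.
T_out = 10⁶/505.50 = 1978.2 K → 1980 K; t = 19.8.
G = 99.47·ln 19.8 − 161.1 = 99.47·2.9857 − 161.1 = 135.886.
Rounded: 136.

136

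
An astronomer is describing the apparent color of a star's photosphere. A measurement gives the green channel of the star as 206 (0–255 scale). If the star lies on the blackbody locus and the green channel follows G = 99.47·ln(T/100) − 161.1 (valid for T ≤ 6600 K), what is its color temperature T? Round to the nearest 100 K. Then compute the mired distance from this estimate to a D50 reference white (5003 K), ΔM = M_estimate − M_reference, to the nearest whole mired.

ln t = (206 + 161.1) / 99.47 = 3.6906.
t = e^3.6906 = 40.067.
T = 100·t = 4007 K → 4000 K to the nearest 100 K.
M_estimate = 10⁶/4000 = 250.00; M_reference = 10⁶/5003 = 199.88.
ΔM = 250.00 − 199.88 = 50.12 → +50 mireds.

+50 mireds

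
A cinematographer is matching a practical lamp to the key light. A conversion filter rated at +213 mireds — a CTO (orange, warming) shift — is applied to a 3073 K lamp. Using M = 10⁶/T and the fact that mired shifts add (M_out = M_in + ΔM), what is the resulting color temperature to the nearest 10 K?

1860 K

M_in = 10⁶/3073 = 325.41 mireds.
M_out = 325.41 + (+213) = 538.41 mireds.
T_out = 10⁶/538.41 = 1857.3 K → 1860 K.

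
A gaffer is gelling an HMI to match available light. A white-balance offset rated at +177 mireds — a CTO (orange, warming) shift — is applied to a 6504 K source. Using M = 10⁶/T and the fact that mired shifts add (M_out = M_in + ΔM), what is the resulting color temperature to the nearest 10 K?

M_in = 10⁶/6504 = 153.75 mireds.
M_out = 153.75 + (+177) = 330.75 mireds.
T_out = 10⁶/330.75 = 3023.4 K → 3020 K.

3020 K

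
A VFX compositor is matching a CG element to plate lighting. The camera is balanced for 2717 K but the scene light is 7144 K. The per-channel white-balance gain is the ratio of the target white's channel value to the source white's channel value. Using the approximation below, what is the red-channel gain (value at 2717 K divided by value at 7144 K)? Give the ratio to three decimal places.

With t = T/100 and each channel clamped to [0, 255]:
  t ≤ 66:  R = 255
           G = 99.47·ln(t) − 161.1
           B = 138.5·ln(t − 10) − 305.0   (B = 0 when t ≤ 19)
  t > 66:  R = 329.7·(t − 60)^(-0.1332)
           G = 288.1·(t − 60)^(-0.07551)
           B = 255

At 7144 K (t = 71.44):
  R = 329.7·(71.44 − 60)^(-0.1332) = 329.7·11.44^(-0.1332) = 329.7·0.72280 = 238.307.
At 2717 K (t = 27.17):
  R = 255 by definition for t ≤ 66.
Gain = 255.000 / 238.307 = 1.0700 → 1.070.

1.070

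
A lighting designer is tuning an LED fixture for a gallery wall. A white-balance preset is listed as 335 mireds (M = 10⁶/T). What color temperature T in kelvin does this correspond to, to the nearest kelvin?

2985 K

T = 10⁶ / 335 = 2985.07 K → 2985 K.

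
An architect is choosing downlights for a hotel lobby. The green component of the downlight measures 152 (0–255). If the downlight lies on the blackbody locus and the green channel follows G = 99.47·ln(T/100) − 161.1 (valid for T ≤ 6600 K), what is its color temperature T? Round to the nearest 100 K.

ln t = (152 + 161.1) / 99.47 = 3.1477.
t = e^3.1477 = 23.282.
T = 100·t = 2328 K → 2300 K to the nearest 100 K.

2300 K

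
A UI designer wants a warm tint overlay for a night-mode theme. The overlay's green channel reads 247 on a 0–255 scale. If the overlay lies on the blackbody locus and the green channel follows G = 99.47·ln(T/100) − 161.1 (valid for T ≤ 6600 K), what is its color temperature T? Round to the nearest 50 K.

6050 K

ln t = (247 + 161.1) / 99.47 = 4.1027.
t = e^4.1027 = 60.506.
T = 100·t = 6051 K → 6050 K to the nearest 50 K.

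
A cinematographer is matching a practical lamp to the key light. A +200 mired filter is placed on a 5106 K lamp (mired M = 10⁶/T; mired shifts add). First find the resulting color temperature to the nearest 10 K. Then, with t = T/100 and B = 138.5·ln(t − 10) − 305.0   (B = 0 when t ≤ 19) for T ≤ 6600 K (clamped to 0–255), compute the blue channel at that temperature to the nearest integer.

M_in = 10⁶/5106 = 195.85; M_out = 195.85 + (+200) = 395.85.
T_out = 10⁶/395.85 = 2526.2 K → 2530 K; t = 25.3.
B = 138.5·ln(25.3 − 10) − 305.0 = 138.5·ln 15.3 − 305.0 = 138.5·2.7279 − 305.0 = 72.808.
Rounded: 73.

73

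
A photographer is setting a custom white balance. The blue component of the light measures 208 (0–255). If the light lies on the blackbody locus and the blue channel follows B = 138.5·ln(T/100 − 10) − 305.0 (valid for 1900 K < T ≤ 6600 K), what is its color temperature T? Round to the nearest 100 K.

ln(t − 10) = (208 + 305.0) / 138.5 = 3.7040.
t − 10 = e^3.7040 = 40.608, so t = 50.608.
T = 100·t = 5061 K → 5100 K to the nearest 100 K.

5100 K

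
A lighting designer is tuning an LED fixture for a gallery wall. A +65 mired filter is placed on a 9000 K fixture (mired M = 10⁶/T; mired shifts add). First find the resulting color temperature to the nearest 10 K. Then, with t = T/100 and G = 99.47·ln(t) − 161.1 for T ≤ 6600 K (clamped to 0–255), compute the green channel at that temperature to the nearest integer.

241

M_in = 10⁶/9000 = 111.11; M_out = 111.11 + (+65) = 176.11.
T_out = 10⁶/176.11 = 5678.2 K → 5680 K; t = 56.8.
G = 99.47·ln 56.8 − 161.1 = 99.47·4.0395 − 161.1 = 240.713.
Rounded: 241.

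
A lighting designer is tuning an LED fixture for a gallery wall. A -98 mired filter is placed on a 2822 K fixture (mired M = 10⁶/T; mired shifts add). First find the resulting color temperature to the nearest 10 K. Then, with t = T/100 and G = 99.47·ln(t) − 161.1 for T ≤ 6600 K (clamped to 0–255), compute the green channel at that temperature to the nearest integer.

M_in = 10⁶/2822 = 354.36; M_out = 354.36 + (-98) = 256.36.
T_out = 10⁶/256.36 = 3900.8 K → 3900 K; t = 39.
G = 99.47·ln 39 − 161.1 = 99.47·3.6636 − 161.1 = 203.314.
Rounded: 203.

203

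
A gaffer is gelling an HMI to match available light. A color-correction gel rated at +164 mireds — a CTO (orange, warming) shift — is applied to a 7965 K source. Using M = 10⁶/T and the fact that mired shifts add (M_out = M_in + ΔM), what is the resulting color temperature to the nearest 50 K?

M_in = 10⁶/7965 = 125.55 mireds.
M_out = 125.55 + (+164) = 289.55 mireds.
T_out = 10⁶/289.55 = 3453.6 K → 3450 K.

3450 K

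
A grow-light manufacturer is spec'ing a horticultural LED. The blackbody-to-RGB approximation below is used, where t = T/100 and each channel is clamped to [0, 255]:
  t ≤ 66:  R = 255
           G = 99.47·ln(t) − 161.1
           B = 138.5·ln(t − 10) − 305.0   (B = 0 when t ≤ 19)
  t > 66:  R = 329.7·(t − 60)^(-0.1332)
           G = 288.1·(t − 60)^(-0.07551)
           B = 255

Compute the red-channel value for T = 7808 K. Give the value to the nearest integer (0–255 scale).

t = 7808/100 = 78.08; the t > 66 branch applies.
R = 329.7·(78.08 − 60)^(-0.1332) = 329.7·18.08^(-0.1332) = 329.7·0.68005 = 224.213.
Rounded: 224.

224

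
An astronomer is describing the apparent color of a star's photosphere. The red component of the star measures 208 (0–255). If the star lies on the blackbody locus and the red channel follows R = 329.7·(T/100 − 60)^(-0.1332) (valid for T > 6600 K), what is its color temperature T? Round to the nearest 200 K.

9200 K

(t − 60)^(-0.1332) = 208/329.7 = 0.63088.
t − 60 = 0.63088^(1/-0.1332) = 0.63088^(-7.508) = 31.763, so t = 91.763.
T = 100·t = 9176 K → 9200 K to the nearest 200 K.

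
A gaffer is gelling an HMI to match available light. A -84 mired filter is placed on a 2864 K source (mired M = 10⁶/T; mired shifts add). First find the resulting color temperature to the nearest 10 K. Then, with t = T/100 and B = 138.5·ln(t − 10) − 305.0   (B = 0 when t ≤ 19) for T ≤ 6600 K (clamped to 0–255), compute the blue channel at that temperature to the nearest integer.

M_in = 10⁶/2864 = 349.16; M_out = 349.16 + (-84) = 265.16.
T_out = 10⁶/265.16 = 3771.3 K → 3770 K; t = 37.7.
B = 138.5·ln(37.7 − 10) − 305.0 = 138.5·ln 27.7 − 305.0 = 138.5·3.3214 − 305.0 = 155.018.
Rounded: 155.

155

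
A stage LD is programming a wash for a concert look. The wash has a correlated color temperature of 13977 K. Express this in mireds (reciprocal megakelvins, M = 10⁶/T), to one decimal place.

M = 10⁶ / 13977 = 71.546 → 71.5 mireds.

71.5 mireds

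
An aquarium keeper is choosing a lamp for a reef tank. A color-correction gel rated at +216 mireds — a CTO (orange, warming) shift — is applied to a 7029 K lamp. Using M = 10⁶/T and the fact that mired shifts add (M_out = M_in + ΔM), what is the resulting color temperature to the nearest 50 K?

2800 K

M_in = 10⁶/7029 = 142.27 mireds.
M_out = 142.27 + (+216) = 358.27 mireds.
T_out = 10⁶/358.27 = 2791.2 K → 2800 K.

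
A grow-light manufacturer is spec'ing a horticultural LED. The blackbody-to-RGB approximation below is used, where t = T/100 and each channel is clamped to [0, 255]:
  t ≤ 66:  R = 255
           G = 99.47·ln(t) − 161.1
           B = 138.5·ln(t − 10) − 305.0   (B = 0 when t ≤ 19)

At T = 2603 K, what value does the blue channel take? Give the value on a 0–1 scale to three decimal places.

t = 2603/100 = 26.03; the t ≤ 66 branch applies.
B = 138.5·ln(26.03 − 10) − 305.0 = 138.5·ln 16.03 − 305.0 = 138.5·2.7745 − 305.0 = 79.263.
On a 0–1 scale: 79.263/255 = 0.3108 → 0.311.

0.311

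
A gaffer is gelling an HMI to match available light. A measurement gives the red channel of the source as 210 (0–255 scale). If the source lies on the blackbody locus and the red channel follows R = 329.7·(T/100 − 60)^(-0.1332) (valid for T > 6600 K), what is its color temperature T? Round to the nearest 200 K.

9000 K

(t − 60)^(-0.1332) = 210/329.7 = 0.63694.
t − 60 = 0.63694^(1/-0.1332) = 0.63694^(-7.508) = 29.561, so t = 89.561.
T = 100·t = 8956 K → 9000 K to the nearest 200 K.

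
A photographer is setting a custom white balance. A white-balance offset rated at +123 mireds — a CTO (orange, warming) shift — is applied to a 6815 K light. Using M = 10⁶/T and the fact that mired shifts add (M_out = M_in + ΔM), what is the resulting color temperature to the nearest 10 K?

M_in = 10⁶/6815 = 146.74 mireds.
M_out = 146.74 + (+123) = 269.74 mireds.
T_out = 10⁶/269.74 = 3707.3 K → 3710 K.

3710 K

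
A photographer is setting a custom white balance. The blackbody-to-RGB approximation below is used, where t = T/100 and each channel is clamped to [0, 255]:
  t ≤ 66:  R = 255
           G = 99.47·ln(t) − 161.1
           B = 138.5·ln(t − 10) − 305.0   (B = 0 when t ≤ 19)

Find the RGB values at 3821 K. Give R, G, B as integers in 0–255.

t = 3821/100 = 38.21; the t ≤ 66 branch applies.
R = 255 by definition for t ≤ 66.
G = 99.47·ln 38.21 − 161.1 = 99.47·3.6431 − 161.1 = 201.279.
B = 138.5·ln(38.21 − 10) − 305.0 = 138.5·ln 28.21 − 305.0 = 138.5·3.3397 − 305.0 = 157.545.
Rounded: (255, 201, 158).

R=255, G=201, B=158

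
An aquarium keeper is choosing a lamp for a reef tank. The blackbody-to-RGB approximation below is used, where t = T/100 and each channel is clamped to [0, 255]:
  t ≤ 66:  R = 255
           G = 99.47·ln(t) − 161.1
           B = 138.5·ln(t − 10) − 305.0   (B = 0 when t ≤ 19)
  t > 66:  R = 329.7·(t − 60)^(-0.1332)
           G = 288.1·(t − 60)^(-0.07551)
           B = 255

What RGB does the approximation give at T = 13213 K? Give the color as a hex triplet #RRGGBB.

#BAD1FF

t = 13213/100 = 132.13; the t > 66 branch applies.
R = 329.7·(132.13 − 60)^(-0.1332) = 329.7·72.13^(-0.1332) = 329.7·0.56559 = 186.474.
G = 288.1·(132.13 − 60)^(-0.07551) = 288.1·72.13^(-0.07551) = 288.1·0.72393 = 208.563.
B = 255 by definition for t > 66.
Rounded: (186, 209, 255).
In hex: #BAD1FF.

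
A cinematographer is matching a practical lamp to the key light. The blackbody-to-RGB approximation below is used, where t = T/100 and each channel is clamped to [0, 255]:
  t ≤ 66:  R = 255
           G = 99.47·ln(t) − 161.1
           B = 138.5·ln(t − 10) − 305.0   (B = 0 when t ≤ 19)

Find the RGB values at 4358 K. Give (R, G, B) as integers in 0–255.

(255, 214, 182)

t = 4358/100 = 43.58; the t ≤ 66 branch applies.
R = 255 by definition for t ≤ 66.
G = 99.47·ln 43.58 − 161.1 = 99.47·3.7746 − 161.1 = 214.359.
B = 138.5·ln(43.58 − 10) − 305.0 = 138.5·ln 33.58 − 305.0 = 138.5·3.5139 − 305.0 = 181.679.
Rounded: (255, 214, 182).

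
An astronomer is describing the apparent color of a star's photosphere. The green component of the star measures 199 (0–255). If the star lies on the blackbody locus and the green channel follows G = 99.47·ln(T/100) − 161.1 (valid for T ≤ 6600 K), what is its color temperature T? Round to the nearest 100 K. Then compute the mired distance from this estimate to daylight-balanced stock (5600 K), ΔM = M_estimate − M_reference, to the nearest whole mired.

ln t = (199 + 161.1) / 99.47 = 3.6202.
t = e^3.6202 = 37.345.
T = 100·t = 3734 K → 3700 K to the nearest 100 K.
M_estimate = 10⁶/3700 = 270.27; M_reference = 10⁶/5600 = 178.57.
ΔM = 270.27 − 178.57 = 91.70 → +92 mireds.

+92 mireds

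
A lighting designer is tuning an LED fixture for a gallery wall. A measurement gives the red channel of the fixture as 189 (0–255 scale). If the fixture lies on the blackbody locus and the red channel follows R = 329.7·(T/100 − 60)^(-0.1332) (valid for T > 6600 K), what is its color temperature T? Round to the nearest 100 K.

12500 K

(t − 60)^(-0.1332) = 189/329.7 = 0.57325.
t − 60 = 0.57325^(1/-0.1332) = 0.57325^(-7.508) = 65.199, so t = 125.199.
T = 100·t = 12520 K → 12500 K to the nearest 100 K.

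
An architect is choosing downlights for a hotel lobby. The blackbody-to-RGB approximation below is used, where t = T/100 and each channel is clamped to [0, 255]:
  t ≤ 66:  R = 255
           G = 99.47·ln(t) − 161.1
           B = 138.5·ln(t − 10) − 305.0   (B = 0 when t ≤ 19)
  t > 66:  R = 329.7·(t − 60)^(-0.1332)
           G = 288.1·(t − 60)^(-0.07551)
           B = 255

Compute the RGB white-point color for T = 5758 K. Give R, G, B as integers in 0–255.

t = 5758/100 = 57.58; the t ≤ 66 branch applies.
R = 255 by definition for t ≤ 66.
G = 99.47·ln 57.58 − 161.1 = 99.47·4.0532 − 161.1 = 242.069.
B = 138.5·ln(57.58 − 10) − 305.0 = 138.5·ln 47.58 − 305.0 = 138.5·3.8624 − 305.0 = 229.944.
Rounded: (255, 242, 230).

R=255, G=242, B=230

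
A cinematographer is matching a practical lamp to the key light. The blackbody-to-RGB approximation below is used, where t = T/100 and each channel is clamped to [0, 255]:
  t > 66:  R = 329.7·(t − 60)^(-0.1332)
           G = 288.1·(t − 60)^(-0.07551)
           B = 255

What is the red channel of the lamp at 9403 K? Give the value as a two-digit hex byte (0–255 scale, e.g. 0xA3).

t = 9403/100 = 94.03; the t > 66 branch applies.
R = 329.7·(94.03 − 60)^(-0.1332) = 329.7·34.03^(-0.1332) = 329.7·0.62511 = 206.099.
Rounded: 206; in hex, 0xCE.

0xCE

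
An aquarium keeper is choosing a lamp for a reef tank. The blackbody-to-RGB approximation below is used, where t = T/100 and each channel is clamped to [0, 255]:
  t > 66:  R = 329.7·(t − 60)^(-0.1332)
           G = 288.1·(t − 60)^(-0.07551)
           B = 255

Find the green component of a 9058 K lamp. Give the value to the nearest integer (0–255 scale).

t = 9058/100 = 90.58; the t > 66 branch applies.
G = 288.1·(90.58 − 60)^(-0.07551) = 288.1·30.58^(-0.07551) = 288.1·0.77239 = 222.525.
Rounded: 223.

223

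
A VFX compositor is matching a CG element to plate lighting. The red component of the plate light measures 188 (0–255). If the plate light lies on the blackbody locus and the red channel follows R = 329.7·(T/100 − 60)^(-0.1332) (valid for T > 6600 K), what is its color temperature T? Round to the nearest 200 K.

12800 K

(t − 60)^(-0.1332) = 188/329.7 = 0.57022.
t − 60 = 0.57022^(1/-0.1332) = 0.57022^(-7.508) = 67.848, so t = 127.848.
T = 100·t = 12785 K → 12800 K to the nearest 200 K.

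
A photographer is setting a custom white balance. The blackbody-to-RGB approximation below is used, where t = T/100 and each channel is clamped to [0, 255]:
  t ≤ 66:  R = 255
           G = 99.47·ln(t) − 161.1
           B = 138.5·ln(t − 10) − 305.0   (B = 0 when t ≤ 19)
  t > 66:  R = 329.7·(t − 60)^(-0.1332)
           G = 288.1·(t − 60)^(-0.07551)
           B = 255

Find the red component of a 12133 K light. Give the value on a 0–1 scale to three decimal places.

0.747

t = 12133/100 = 121.33; the t > 66 branch applies.
R = 329.7·(121.33 − 60)^(-0.1332) = 329.7·61.33^(-0.1332) = 329.7·0.57794 = 190.546.
On a 0–1 scale: 190.546/255 = 0.7472 → 0.747.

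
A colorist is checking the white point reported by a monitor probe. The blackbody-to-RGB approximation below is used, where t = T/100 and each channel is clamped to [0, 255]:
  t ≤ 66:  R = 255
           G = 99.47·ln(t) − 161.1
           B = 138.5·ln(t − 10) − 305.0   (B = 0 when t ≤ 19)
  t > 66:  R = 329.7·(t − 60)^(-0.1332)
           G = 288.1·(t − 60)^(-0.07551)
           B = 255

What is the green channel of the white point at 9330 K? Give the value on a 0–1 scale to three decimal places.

0.867

t = 9330/100 = 93.3; the t > 66 branch applies.
G = 288.1·(93.3 − 60)^(-0.07551) = 288.1·33.3^(-0.07551) = 288.1·0.76743 = 221.097.
On a 0–1 scale: 221.097/255 = 0.8670 → 0.867.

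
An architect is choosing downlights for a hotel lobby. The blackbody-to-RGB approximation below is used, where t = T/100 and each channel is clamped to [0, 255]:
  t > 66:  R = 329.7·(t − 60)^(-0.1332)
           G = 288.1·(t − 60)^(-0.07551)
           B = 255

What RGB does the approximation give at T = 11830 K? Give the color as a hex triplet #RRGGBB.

t = 11830/100 = 118.3; the t > 66 branch applies.
R = 329.7·(118.3 − 60)^(-0.1332) = 329.7·58.3^(-0.1332) = 329.7·0.58185 = 191.837.
G = 288.1·(118.3 − 60)^(-0.07551) = 288.1·58.3^(-0.07551) = 288.1·0.73566 = 211.942.
B = 255 by definition for t > 66.
Rounded: (192, 212, 255).
In hex: #C0D4FF.

#C0D4FF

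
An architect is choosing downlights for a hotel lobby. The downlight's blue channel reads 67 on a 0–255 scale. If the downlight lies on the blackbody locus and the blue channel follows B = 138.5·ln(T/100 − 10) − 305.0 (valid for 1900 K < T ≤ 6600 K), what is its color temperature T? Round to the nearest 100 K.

2500 K

ln(t − 10) = (67 + 305.0) / 138.5 = 2.6859.
t − 10 = e^2.6859 = 14.672, so t = 24.672.
T = 100·t = 2467 K → 2500 K to the nearest 100 K.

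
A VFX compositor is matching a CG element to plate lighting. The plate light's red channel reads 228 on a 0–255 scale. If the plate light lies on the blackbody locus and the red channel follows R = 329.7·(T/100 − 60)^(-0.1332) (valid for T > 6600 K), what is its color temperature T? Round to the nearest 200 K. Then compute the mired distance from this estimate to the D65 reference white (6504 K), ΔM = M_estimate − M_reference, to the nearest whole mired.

(t − 60)^(-0.1332) = 228/329.7 = 0.69154.
t − 60 = 0.69154^(1/-0.1332) = 0.69154^(-7.508) = 15.943, so t = 75.943.
T = 100·t = 7594 K → 7600 K to the nearest 200 K.
M_estimate = 10⁶/7600 = 131.58; M_reference = 10⁶/6504 = 153.75.
ΔM = 131.58 − 153.75 = -22.17 → -22 mireds.

-22 mireds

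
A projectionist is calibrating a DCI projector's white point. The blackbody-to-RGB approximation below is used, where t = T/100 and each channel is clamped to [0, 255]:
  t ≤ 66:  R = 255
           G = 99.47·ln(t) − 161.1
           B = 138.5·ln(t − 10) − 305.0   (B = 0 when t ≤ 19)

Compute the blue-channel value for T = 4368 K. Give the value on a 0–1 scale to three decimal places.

t = 4368/100 = 43.68; the t ≤ 66 branch applies.
B = 138.5·ln(43.68 − 10) − 305.0 = 138.5·ln 33.68 − 305.0 = 138.5·3.5169 − 305.0 = 182.091.
On a 0–1 scale: 182.091/255 = 0.7141 → 0.714.

0.714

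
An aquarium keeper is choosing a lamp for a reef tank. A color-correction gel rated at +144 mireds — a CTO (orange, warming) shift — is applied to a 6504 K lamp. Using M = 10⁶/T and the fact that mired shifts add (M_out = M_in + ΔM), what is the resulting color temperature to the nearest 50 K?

3350 K

M_in = 10⁶/6504 = 153.75 mireds.
M_out = 153.75 + (+144) = 297.75 mireds.
T_out = 10⁶/297.75 = 3358.5 K → 3350 K.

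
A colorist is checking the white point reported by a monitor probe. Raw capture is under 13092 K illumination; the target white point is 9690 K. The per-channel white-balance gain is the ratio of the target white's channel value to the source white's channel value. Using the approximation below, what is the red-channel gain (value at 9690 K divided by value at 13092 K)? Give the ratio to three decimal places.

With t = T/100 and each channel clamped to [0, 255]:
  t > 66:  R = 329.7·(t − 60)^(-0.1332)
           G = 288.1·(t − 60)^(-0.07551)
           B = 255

1.091

At 13092 K (t = 130.92):
  R = 329.7·(130.92 − 60)^(-0.1332) = 329.7·70.92^(-0.1332) = 329.7·0.56686 = 186.895.
At 9690 K (t = 96.9):
  R = 329.7·(96.9 − 60)^(-0.1332) = 329.7·36.9^(-0.1332) = 329.7·0.61840 = 203.888.
Gain = 203.888 / 186.895 = 1.0909 → 1.091.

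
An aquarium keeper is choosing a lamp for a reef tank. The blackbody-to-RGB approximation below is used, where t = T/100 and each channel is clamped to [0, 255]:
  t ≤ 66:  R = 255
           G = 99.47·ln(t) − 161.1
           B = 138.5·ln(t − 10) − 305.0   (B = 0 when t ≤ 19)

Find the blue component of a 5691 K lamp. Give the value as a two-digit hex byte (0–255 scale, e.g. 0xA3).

t = 5691/100 = 56.91; the t ≤ 66 branch applies.
B = 138.5·ln(56.91 − 10) − 305.0 = 138.5·ln 46.91 − 305.0 = 138.5·3.8482 − 305.0 = 227.980.
Rounded: 228; in hex, 0xE4.

0xE4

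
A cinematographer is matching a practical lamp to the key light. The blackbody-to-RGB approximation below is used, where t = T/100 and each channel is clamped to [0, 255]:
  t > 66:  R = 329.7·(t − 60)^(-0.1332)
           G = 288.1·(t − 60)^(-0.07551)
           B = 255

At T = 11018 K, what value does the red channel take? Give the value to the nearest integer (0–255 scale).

196

t = 11018/100 = 110.18; the t > 66 branch applies.
R = 329.7·(110.18 − 60)^(-0.1332) = 329.7·50.18^(-0.1332) = 329.7·0.59359 = 195.708.
Rounded: 196.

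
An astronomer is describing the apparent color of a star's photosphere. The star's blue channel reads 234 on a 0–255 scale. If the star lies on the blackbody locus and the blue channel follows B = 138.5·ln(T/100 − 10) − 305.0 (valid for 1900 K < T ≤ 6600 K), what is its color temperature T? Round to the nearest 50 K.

ln(t − 10) = (234 + 305.0) / 138.5 = 3.8917.
t − 10 = e^3.8917 = 48.994, so t = 58.994.
T = 100·t = 5899 K → 5900 K to the nearest 50 K.

5900 K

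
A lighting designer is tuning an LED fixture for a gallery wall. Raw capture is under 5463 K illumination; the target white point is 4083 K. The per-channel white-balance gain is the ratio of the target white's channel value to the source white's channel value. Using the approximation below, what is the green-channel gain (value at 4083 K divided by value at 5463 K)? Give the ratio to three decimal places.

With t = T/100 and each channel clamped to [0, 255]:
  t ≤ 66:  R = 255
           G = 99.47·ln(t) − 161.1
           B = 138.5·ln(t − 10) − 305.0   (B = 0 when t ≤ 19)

At 5463 K (t = 54.63):
  G = 99.47·ln 54.63 − 161.1 = 99.47·4.0006 − 161.1 = 236.838.
At 4083 K (t = 40.83):
  G = 99.47·ln 40.83 − 161.1 = 99.47·3.7094 − 161.1 = 207.876.
Gain = 207.876 / 236.838 = 0.8777 → 0.878.

0.878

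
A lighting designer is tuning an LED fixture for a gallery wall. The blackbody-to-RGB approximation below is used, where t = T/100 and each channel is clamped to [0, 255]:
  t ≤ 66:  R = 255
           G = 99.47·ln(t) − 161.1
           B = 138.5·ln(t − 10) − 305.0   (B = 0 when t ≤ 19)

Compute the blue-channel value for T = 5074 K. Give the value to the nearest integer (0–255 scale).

t = 5074/100 = 50.74; the t ≤ 66 branch applies.
B = 138.5·ln(50.74 − 10) − 305.0 = 138.5·ln 40.74 − 305.0 = 138.5·3.7072 − 305.0 = 208.449.
Rounded: 208.

208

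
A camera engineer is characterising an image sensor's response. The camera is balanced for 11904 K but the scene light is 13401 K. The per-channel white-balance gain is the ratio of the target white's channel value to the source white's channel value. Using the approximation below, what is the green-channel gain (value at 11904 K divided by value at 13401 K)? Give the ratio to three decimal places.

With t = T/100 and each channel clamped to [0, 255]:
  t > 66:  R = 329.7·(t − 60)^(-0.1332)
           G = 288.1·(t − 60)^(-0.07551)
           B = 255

1.017

At 13401 K (t = 134.01):
  G = 288.1·(134.01 − 60)^(-0.07551) = 288.1·74.01^(-0.07551) = 288.1·0.72252 = 208.158.
At 11904 K (t = 119.04):
  G = 288.1·(119.04 − 60)^(-0.07551) = 288.1·59.04^(-0.07551) = 288.1·0.73495 = 211.741.
Gain = 211.741 / 208.158 = 1.0172 → 1.017.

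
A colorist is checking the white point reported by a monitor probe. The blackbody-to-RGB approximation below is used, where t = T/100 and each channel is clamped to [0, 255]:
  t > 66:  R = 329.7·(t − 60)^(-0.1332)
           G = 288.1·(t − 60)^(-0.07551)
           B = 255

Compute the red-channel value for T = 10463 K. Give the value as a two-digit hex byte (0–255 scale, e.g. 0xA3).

0xC7

t = 10463/100 = 104.63; the t > 66 branch applies.
R = 329.7·(104.63 − 60)^(-0.1332) = 329.7·44.63^(-0.1332) = 329.7·0.60293 = 198.787.
Rounded: 199; in hex, 0xC7.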